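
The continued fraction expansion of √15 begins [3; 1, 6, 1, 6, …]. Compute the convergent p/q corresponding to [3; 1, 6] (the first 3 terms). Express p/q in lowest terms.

a_0 = 3: 3/1
a_1 = 1: 4/1
a_2 = 6: 27/7

27/7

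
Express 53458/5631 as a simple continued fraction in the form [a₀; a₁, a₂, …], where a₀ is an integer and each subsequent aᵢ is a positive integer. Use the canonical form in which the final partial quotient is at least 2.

[9; 2, 38, 14, 1, 1, 2]

⌊53458/5631⌋ = 9, remainder 2779
⌊5631/2779⌋ = 2, remainder 73
⌊2779/73⌋ = 38, remainder 5
⌊73/5⌋ = 14, remainder 3
⌊5/3⌋ = 1, remainder 2
⌊3/2⌋ = 1, remainder 1
⌊2/1⌋ = 2, remainder 0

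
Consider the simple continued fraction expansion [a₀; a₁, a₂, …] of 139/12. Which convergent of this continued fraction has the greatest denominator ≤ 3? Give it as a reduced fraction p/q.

a_0 = 11: 11/1  (≤ bound)
a_1 = 1: 12/1  (≤ bound)
a_2 = 1: 23/2  (≤ bound)
a_3 = 2: 58/5  (> 3, stop)

23/2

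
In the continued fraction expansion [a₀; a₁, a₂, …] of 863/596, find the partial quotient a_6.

863 = 1·596 + 267, so a_0 = 1
596 = 2·267 + 62, so a_1 = 2
267 = 4·62 + 19, so a_2 = 4
62 = 3·19 + 5, so a_3 = 3
19 = 3·5 + 4, so a_4 = 3
5 = 1·4 + 1, so a_5 = 1
4 = 4·1 + 0, so a_6 = 4

4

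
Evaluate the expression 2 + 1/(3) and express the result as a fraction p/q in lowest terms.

Starting at the tail and folding back:
Start with 3.
2 + 1/(3/1) = 2 + 1/3 = 7/3

7/3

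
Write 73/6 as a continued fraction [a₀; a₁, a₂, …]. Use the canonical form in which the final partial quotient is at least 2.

73 = 12·6 + 1, so a_0 = 12
6 = 6·1 + 0, so a_1 = 6

[12; 6]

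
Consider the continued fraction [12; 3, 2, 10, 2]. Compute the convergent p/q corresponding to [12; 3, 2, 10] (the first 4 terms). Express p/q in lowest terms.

Collapse the nested fraction from the inside out:
Start with 10.
2 + 1/(10/1) = 2 + 1/10 = 21/10
3 + 1/(21/10) = 3 + 10/21 = 73/21
12 + 1/(73/21) = 12 + 21/73 = 897/73

897/73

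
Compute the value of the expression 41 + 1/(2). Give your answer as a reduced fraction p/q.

83/2

Start with 2.
41 + 1/(2/1) = 41 + 1/2 = 83/2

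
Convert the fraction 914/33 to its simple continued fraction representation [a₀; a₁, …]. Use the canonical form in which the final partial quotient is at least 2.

[27; 1, 2, 3, 3]

Run the Euclidean algorithm, recording each quotient:
⌊914/33⌋ = 27, remainder 23
⌊33/23⌋ = 1, remainder 10
⌊23/10⌋ = 2, remainder 3
⌊10/3⌋ = 3, remainder 1
⌊3/1⌋ = 3, remainder 0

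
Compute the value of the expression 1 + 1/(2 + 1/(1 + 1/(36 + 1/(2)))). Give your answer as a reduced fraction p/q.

298/223

Start with 2.
36 + 1/(2/1) = 36 + 1/2 = 73/2
1 + 1/(73/2) = 1 + 2/73 = 75/73
2 + 1/(75/73) = 2 + 73/75 = 223/75
1 + 1/(223/75) = 1 + 75/223 = 298/223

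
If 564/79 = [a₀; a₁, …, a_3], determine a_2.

5

⌊564/79⌋ = 7, remainder 11
⌊79/11⌋ = 7, remainder 2
⌊11/2⌋ = 5, remainder 1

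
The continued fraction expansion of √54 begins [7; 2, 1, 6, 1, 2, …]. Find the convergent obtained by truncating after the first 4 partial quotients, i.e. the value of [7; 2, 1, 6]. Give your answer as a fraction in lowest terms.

a_0 = 7: 7/1
a_1 = 2: 15/2
a_2 = 1: 22/3
a_3 = 6: 147/20

147/20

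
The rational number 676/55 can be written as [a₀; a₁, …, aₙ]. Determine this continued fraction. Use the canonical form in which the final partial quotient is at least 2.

⌊676/55⌋ = 12, remainder 16
⌊55/16⌋ = 3, remainder 7
⌊16/7⌋ = 2, remainder 2
⌊7/2⌋ = 3, remainder 1
⌊2/1⌋ = 2, remainder 0

[12; 3, 2, 3, 2]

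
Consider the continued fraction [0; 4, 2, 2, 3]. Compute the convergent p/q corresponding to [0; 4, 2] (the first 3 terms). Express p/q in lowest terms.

2/9

a_0 = 0: 0/1
a_1 = 4: 1/4
a_2 = 2: 2/9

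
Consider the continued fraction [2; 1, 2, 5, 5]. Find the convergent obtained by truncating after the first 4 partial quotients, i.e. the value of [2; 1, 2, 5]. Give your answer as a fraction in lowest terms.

Build up convergents one term at a time:
a_0 = 2: 2/1
a_1 = 1: 3/1
a_2 = 2: 8/3
a_3 = 5: 43/16

43/16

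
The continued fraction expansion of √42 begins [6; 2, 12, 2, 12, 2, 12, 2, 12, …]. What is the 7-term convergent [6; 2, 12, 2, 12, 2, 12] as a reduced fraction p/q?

a_0 = 6: 6/1
a_1 = 2: 13/2
a_2 = 12: 162/25
a_3 = 2: 337/52
a_4 = 12: 4206/649
a_5 = 2: 8749/1350
a_6 = 12: 109194/16849

109194/16849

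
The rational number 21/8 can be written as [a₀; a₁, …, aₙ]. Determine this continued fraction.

[2; 1, 1, 1, 2]

21 ÷ 8 → quotient 2, remainder 5
8 ÷ 5 → quotient 1, remainder 3
5 ÷ 3 → quotient 1, remainder 2
3 ÷ 2 → quotient 1, remainder 1
2 ÷ 1 → quotient 2, remainder 0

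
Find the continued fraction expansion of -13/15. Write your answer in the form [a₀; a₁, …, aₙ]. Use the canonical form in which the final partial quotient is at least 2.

[-1; 7, 2]

Repeatedly divide and take the remainder:
-13 ÷ 15 → quotient -1, remainder 2
15 ÷ 2 → quotient 7, remainder 1
2 ÷ 1 → quotient 2, remainder 0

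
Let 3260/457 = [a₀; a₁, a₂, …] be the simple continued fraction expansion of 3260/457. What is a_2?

Repeatedly divide and take the remainder:
⌊3260/457⌋ = 7, remainder 61
⌊457/61⌋ = 7, remainder 30
⌊61/30⌋ = 2, remainder 1

2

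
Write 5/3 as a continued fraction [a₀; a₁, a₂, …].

[1; 1, 2]

⌊5/3⌋ = 1, remainder 2
⌊3/2⌋ = 1, remainder 1
⌊2/1⌋ = 2, remainder 0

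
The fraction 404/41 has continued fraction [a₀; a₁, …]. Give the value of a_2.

5

⌊404/41⌋ = 9, remainder 35
⌊41/35⌋ = 1, remainder 6
⌊35/6⌋ = 5, remainder 5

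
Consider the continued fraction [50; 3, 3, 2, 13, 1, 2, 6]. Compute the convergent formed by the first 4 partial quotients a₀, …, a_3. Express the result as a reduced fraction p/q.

1157/23

Compute successive convergents:
a_0 = 50: 50/1
a_1 = 3: 151/3
a_2 = 3: 503/10
a_3 = 2: 1157/23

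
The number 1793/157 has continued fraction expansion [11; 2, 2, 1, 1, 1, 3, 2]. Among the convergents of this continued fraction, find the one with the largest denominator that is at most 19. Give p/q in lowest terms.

a_0 = 11: 11/1  (≤ bound)
a_1 = 2: 23/2  (≤ bound)
a_2 = 2: 57/5  (≤ bound)
a_3 = 1: 80/7  (≤ bound)
a_4 = 1: 137/12  (≤ bound)
a_5 = 1: 217/19  (≤ bound)
a_6 = 3: 788/69  (> 19, stop)

217/19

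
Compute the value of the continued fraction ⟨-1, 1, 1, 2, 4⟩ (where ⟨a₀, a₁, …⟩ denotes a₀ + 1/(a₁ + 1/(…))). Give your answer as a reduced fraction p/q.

-9/22

Use the convergent recurrence hₖ = aₖ·hₖ₋₁ + hₖ₋₂ (and likewise for the denominators kₖ):
a_0 = -1: -1/1
a_1 = 1: 0/1
a_2 = 1: -1/2
a_3 = 2: -2/5
a_4 = 4: -9/22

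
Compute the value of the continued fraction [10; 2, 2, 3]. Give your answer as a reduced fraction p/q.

177/17

a_0 = 10: 10/1
a_1 = 2: 21/2
a_2 = 2: 52/5
a_3 = 3: 177/17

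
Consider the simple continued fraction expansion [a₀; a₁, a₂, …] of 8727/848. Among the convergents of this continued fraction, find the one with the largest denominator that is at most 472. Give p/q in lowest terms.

1060/103

a_0 = 10: 10/1  (≤ bound)
a_1 = 3: 31/3  (≤ bound)
a_2 = 2: 72/7  (≤ bound)
a_3 = 3: 247/24  (≤ bound)
a_4 = 4: 1060/103  (≤ bound)
a_5 = 8: 8727/848  (> 472, stop)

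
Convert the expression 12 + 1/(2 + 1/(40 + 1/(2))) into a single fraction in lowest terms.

2049/164

Collapse the nested fraction from the inside out:
Start with 2.
40 + 1/(2/1) = 40 + 1/2 = 81/2
2 + 1/(81/2) = 2 + 2/81 = 164/81
12 + 1/(164/81) = 12 + 81/164 = 2049/164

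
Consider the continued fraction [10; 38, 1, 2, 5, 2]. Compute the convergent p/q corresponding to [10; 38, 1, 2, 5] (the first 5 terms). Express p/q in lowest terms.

6206/619

a_0 = 10: 10/1
a_1 = 38: 381/38
a_2 = 1: 391/39
a_3 = 2: 1163/116
a_4 = 5: 6206/619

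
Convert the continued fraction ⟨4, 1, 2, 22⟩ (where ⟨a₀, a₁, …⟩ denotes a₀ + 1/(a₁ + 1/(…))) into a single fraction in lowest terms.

313/67

a_0 = 4: 4/1
a_1 = 1: 5/1
a_2 = 2: 14/3
a_3 = 22: 313/67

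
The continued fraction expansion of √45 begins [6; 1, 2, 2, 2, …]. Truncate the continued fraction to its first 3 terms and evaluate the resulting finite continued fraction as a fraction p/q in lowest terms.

20/3

Start with 2.
1 + 1/(2/1) = 1 + 1/2 = 3/2
6 + 1/(3/2) = 6 + 2/3 = 20/3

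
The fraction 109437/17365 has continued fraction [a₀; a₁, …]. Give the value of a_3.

Apply division with remainder until the remainder is 0:
⌊109437/17365⌋ = 6, remainder 5247
⌊17365/5247⌋ = 3, remainder 1624
⌊5247/1624⌋ = 3, remainder 375
⌊1624/375⌋ = 4, remainder 124

4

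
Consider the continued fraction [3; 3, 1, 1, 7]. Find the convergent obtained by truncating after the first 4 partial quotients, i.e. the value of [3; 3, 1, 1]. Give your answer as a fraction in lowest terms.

a_0 = 3: 3/1
a_1 = 3: 10/3
a_2 = 1: 13/4
a_3 = 1: 23/7

23/7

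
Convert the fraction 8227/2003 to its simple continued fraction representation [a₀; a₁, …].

[4; 9, 3, 6, 5, 2]

8227 = 4·2003 + 215, so a_0 = 4
2003 = 9·215 + 68, so a_1 = 9
215 = 3·68 + 11, so a_2 = 3
68 = 6·11 + 2, so a_3 = 6
11 = 5·2 + 1, so a_4 = 5
2 = 2·1 + 0, so a_5 = 2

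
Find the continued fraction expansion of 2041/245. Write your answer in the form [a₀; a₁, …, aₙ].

⌊2041/245⌋ = 8, remainder 81
⌊245/81⌋ = 3, remainder 2
⌊81/2⌋ = 40, remainder 1
⌊2/1⌋ = 2, remainder 0

[8; 3, 40, 2]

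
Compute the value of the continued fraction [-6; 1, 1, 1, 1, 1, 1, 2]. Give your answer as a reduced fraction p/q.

-183/34

Start with 2.
1 + 1/(2/1) = 1 + 1/2 = 3/2
1 + 1/(3/2) = 1 + 2/3 = 5/3
1 + 1/(5/3) = 1 + 3/5 = 8/5
1 + 1/(8/5) = 1 + 5/8 = 13/8
1 + 1/(13/8) = 1 + 8/13 = 21/13
1 + 1/(21/13) = 1 + 13/21 = 34/21
-6 + 1/(34/21) = -6 + 21/34 = -183/34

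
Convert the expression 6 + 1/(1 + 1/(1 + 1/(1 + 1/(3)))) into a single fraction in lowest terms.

73/11

Start with 3.
1 + 1/(3/1) = 1 + 1/3 = 4/3
1 + 1/(4/3) = 1 + 3/4 = 7/4
1 + 1/(7/4) = 1 + 4/7 = 11/7
6 + 1/(11/7) = 6 + 7/11 = 73/11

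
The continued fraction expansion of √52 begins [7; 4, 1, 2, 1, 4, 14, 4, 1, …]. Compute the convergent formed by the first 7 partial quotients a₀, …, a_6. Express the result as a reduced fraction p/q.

Use the convergent recurrence hₖ = aₖ·hₖ₋₁ + hₖ₋₂ (and likewise for the denominators kₖ):
a_0 = 7: 7/1
a_1 = 4: 29/4
a_2 = 1: 36/5
a_3 = 2: 101/14
a_4 = 1: 137/19
a_5 = 4: 649/90
a_6 = 14: 9223/1279

9223/1279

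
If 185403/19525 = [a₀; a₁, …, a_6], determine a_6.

Repeatedly divide and take the remainder:
185403 ÷ 19525 → quotient 9, remainder 9678
19525 ÷ 9678 → quotient 2, remainder 169
9678 ÷ 169 → quotient 57, remainder 45
169 ÷ 45 → quotient 3, remainder 34
45 ÷ 34 → quotient 1, remainder 11
34 ÷ 11 → quotient 3, remainder 1
11 ÷ 1 → quotient 11, remainder 0

11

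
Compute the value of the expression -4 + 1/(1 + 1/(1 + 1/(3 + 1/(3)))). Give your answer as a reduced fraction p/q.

-79/23

Work from the innermost term outward:
Start with 3.
3 + 1/(3/1) = 3 + 1/3 = 10/3
1 + 1/(10/3) = 1 + 3/10 = 13/10
1 + 1/(13/10) = 1 + 10/13 = 23/13
-4 + 1/(23/13) = -4 + 13/23 = -79/23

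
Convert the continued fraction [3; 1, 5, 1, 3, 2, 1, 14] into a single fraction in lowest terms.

Start with 14.
1 + 1/(14/1) = 1 + 1/14 = 15/14
2 + 1/(15/14) = 2 + 14/15 = 44/15
3 + 1/(44/15) = 3 + 15/44 = 147/44
1 + 1/(147/44) = 1 + 44/147 = 191/147
5 + 1/(191/147) = 5 + 147/191 = 1102/191
1 + 1/(1102/191) = 1 + 191/1102 = 1293/1102
3 + 1/(1293/1102) = 3 + 1102/1293 = 4981/1293

4981/1293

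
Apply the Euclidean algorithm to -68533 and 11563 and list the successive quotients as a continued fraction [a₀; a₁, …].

-68533 ÷ 11563 → quotient -6, remainder 845
11563 ÷ 845 → quotient 13, remainder 578
845 ÷ 578 → quotient 1, remainder 267
578 ÷ 267 → quotient 2, remainder 44
267 ÷ 44 → quotient 6, remainder 3
44 ÷ 3 → quotient 14, remainder 2
3 ÷ 2 → quotient 1, remainder 1
2 ÷ 1 → quotient 2, remainder 0

[-6; 13, 1, 2, 6, 14, 1, 2]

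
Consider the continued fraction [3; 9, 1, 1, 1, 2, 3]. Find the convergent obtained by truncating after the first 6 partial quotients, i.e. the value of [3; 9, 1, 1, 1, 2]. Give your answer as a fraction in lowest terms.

239/77

Start with 2.
1 + 1/(2/1) = 1 + 1/2 = 3/2
1 + 1/(3/2) = 1 + 2/3 = 5/3
1 + 1/(5/3) = 1 + 3/5 = 8/5
9 + 1/(8/5) = 9 + 5/8 = 77/8
3 + 1/(77/8) = 3 + 8/77 = 239/77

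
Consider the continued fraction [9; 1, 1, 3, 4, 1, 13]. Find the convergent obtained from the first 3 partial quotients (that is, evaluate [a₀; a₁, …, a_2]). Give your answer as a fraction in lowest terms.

Starting at the tail and folding back:
Start with 1.
1 + 1/(1/1) = 1 + 1/1 = 2/1
9 + 1/(2/1) = 9 + 1/2 = 19/2

19/2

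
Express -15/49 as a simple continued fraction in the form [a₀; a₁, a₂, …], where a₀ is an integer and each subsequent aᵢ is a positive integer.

Apply division with remainder until the remainder is 0:
⌊-15/49⌋ = -1, remainder 34
⌊49/34⌋ = 1, remainder 15
⌊34/15⌋ = 2, remainder 4
⌊15/4⌋ = 3, remainder 3
⌊4/3⌋ = 1, remainder 1
⌊3/1⌋ = 3, remainder 0

[-1; 1, 2, 3, 1, 3]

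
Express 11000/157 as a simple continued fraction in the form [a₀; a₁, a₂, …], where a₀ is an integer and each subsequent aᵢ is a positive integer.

11000 ÷ 157 → quotient 70, remainder 10
157 ÷ 10 → quotient 15, remainder 7
10 ÷ 7 → quotient 1, remainder 3
7 ÷ 3 → quotient 2, remainder 1
3 ÷ 1 → quotient 3, remainder 0

[70; 15, 1, 2, 3]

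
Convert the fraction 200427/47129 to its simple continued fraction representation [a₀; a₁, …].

Run the Euclidean algorithm, recording each quotient:
200427 = 4·47129 + 11911, so a_0 = 4
47129 = 3·11911 + 11396, so a_1 = 3
11911 = 1·11396 + 515, so a_2 = 1
11396 = 22·515 + 66, so a_3 = 22
515 = 7·66 + 53, so a_4 = 7
66 = 1·53 + 13, so a_5 = 1
53 = 4·13 + 1, so a_6 = 4
13 = 13·1 + 0, so a_7 = 13

[4; 3, 1, 22, 7, 1, 4, 13]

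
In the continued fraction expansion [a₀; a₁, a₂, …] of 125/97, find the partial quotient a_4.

Apply division with remainder until the remainder is 0:
125 ÷ 97 → quotient 1, remainder 28
97 ÷ 28 → quotient 3, remainder 13
28 ÷ 13 → quotient 2, remainder 2
13 ÷ 2 → quotient 6, remainder 1
2 ÷ 1 → quotient 2, remainder 0

2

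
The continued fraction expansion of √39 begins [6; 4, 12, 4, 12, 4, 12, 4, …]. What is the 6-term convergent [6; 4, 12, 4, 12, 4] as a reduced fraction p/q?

62425/9996

Use the convergent recurrence hₖ = aₖ·hₖ₋₁ + hₖ₋₂ (and likewise for the denominators kₖ):
a_0 = 6: 6/1
a_1 = 4: 25/4
a_2 = 12: 306/49
a_3 = 4: 1249/200
a_4 = 12: 15294/2449
a_5 = 4: 62425/9996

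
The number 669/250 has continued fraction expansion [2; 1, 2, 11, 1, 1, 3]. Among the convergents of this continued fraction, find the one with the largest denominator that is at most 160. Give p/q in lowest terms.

190/71

List convergents until the denominator exceeds the bound:
a_0 = 2: 2/1  (≤ bound)
a_1 = 1: 3/1  (≤ bound)
a_2 = 2: 8/3  (≤ bound)
a_3 = 11: 91/34  (≤ bound)
a_4 = 1: 99/37  (≤ bound)
a_5 = 1: 190/71  (≤ bound)
a_6 = 3: 669/250  (> 160, stop)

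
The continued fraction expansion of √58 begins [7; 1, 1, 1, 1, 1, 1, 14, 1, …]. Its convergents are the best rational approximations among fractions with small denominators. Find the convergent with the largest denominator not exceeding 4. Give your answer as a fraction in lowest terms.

23/3

a_0 = 7: 7/1  (≤ bound)
a_1 = 1: 8/1  (≤ bound)
a_2 = 1: 15/2  (≤ bound)
a_3 = 1: 23/3  (≤ bound)
a_4 = 1: 38/5  (> 4, stop)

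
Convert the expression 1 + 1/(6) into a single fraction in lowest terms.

Build up convergents one term at a time:
a_0 = 1: 1/1
a_1 = 6: 7/6

7/6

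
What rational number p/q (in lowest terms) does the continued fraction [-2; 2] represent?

Build up convergents one term at a time:
a_0 = -2: -2/1
a_1 = 2: -3/2

-3/2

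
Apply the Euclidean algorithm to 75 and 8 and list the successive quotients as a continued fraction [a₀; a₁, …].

⌊75/8⌋ = 9, remainder 3
⌊8/3⌋ = 2, remainder 2
⌊3/2⌋ = 1, remainder 1
⌊2/1⌋ = 2, remainder 0

[9; 2, 1, 2]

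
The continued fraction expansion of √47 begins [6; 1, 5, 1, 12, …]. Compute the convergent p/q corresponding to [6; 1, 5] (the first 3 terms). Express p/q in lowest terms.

a_0 = 6: 6/1
a_1 = 1: 7/1
a_2 = 5: 41/6

41/6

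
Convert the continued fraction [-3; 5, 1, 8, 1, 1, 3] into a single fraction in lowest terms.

a_0 = -3: -3/1
a_1 = 5: -14/5
a_2 = 1: -17/6
a_3 = 8: -150/53
a_4 = 1: -167/59
a_5 = 1: -317/112
a_6 = 3: -1118/395

-1118/395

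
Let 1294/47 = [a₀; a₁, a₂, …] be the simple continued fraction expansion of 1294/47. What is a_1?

1

1294 = 27·47 + 25, so a_0 = 27
47 = 1·25 + 22, so a_1 = 1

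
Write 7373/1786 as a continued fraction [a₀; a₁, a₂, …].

⌊7373/1786⌋ = 4, remainder 229
⌊1786/229⌋ = 7, remainder 183
⌊229/183⌋ = 1, remainder 46
⌊183/46⌋ = 3, remainder 45
⌊46/45⌋ = 1, remainder 1
⌊45/1⌋ = 45, remainder 0

[4; 7, 1, 3, 1, 45]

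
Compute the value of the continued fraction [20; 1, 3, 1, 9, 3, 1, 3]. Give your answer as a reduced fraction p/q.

15701/755

Work from the innermost term outward:
Start with 3.
1 + 1/(3/1) = 1 + 1/3 = 4/3
3 + 1/(4/3) = 3 + 3/4 = 15/4
9 + 1/(15/4) = 9 + 4/15 = 139/15
1 + 1/(139/15) = 1 + 15/139 = 154/139
3 + 1/(154/139) = 3 + 139/154 = 601/154
1 + 1/(601/154) = 1 + 154/601 = 755/601
20 + 1/(755/601) = 20 + 601/755 = 15701/755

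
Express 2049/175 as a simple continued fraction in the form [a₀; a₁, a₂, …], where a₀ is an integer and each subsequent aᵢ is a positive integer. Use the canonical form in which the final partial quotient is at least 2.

[11; 1, 2, 2, 3, 7]

⌊2049/175⌋ = 11, remainder 124
⌊175/124⌋ = 1, remainder 51
⌊124/51⌋ = 2, remainder 22
⌊51/22⌋ = 2, remainder 7
⌊22/7⌋ = 3, remainder 1
⌊7/1⌋ = 7, remainder 0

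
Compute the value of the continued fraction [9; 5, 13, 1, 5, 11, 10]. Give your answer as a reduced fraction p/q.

436322/47441

Start with 10.
11 + 1/(10/1) = 11 + 1/10 = 111/10
5 + 1/(111/10) = 5 + 10/111 = 565/111
1 + 1/(565/111) = 1 + 111/565 = 676/565
13 + 1/(676/565) = 13 + 565/676 = 9353/676
5 + 1/(9353/676) = 5 + 676/9353 = 47441/9353
9 + 1/(47441/9353) = 9 + 9353/47441 = 436322/47441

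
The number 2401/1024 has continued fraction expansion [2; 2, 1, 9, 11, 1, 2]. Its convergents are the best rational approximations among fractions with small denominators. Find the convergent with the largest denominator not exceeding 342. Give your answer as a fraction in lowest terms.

a_0 = 2: 2/1  (≤ bound)
a_1 = 2: 5/2  (≤ bound)
a_2 = 1: 7/3  (≤ bound)
a_3 = 9: 68/29  (≤ bound)
a_4 = 11: 755/322  (≤ bound)
a_5 = 1: 823/351  (> 342, stop)

755/322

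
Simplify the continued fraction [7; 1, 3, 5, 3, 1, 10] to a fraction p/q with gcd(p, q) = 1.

Work from the innermost term outward:
Start with 10.
1 + 1/(10/1) = 1 + 1/10 = 11/10
3 + 1/(11/10) = 3 + 10/11 = 43/11
5 + 1/(43/11) = 5 + 11/43 = 226/43
3 + 1/(226/43) = 3 + 43/226 = 721/226
1 + 1/(721/226) = 1 + 226/721 = 947/721
7 + 1/(947/721) = 7 + 721/947 = 7350/947

7350/947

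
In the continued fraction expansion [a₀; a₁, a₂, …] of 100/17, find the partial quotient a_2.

100 ÷ 17 → quotient 5, remainder 15
17 ÷ 15 → quotient 1, remainder 2
15 ÷ 2 → quotient 7, remainder 1

7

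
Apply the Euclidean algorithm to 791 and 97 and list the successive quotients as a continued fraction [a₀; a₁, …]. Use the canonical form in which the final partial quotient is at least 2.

Apply division with remainder until the remainder is 0:
⌊791/97⌋ = 8, remainder 15
⌊97/15⌋ = 6, remainder 7
⌊15/7⌋ = 2, remainder 1
⌊7/1⌋ = 7, remainder 0

[8; 6, 2, 7]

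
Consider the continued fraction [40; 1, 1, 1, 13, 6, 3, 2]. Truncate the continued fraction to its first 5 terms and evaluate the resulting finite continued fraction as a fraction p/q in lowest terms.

1667/41

Work from the innermost term outward:
Start with 13.
1 + 1/(13/1) = 1 + 1/13 = 14/13
1 + 1/(14/13) = 1 + 13/14 = 27/14
1 + 1/(27/14) = 1 + 14/27 = 41/27
40 + 1/(41/27) = 40 + 27/41 = 1667/41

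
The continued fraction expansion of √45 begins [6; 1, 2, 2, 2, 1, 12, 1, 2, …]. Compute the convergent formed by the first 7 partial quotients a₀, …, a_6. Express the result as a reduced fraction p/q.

2046/305

Compute successive convergents:
a_0 = 6: 6/1
a_1 = 1: 7/1
a_2 = 2: 20/3
a_3 = 2: 47/7
a_4 = 2: 114/17
a_5 = 1: 161/24
a_6 = 12: 2046/305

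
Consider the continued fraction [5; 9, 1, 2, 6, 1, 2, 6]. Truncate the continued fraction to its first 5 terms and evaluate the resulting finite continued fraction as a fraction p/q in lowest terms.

Start with 6.
2 + 1/(6/1) = 2 + 1/6 = 13/6
1 + 1/(13/6) = 1 + 6/13 = 19/13
9 + 1/(19/13) = 9 + 13/19 = 184/19
5 + 1/(184/19) = 5 + 19/184 = 939/184

939/184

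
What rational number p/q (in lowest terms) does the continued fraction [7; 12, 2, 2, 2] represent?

1055/149

Work from the innermost term outward:
Start with 2.
2 + 1/(2/1) = 2 + 1/2 = 5/2
2 + 1/(5/2) = 2 + 2/5 = 12/5
12 + 1/(12/5) = 12 + 5/12 = 149/12
7 + 1/(149/12) = 7 + 12/149 = 1055/149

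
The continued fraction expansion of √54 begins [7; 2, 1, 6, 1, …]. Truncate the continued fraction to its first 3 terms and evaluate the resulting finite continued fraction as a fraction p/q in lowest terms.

Build up convergents one term at a time:
a_0 = 7: 7/1
a_1 = 2: 15/2
a_2 = 1: 22/3

22/3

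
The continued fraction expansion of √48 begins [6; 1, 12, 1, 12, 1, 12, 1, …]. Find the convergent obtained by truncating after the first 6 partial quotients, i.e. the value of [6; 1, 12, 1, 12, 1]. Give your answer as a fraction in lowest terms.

1351/195

Work from the innermost term outward:
Start with 1.
12 + 1/(1/1) = 12 + 1/1 = 13/1
1 + 1/(13/1) = 1 + 1/13 = 14/13
12 + 1/(14/13) = 12 + 13/14 = 181/14
1 + 1/(181/14) = 1 + 14/181 = 195/181
6 + 1/(195/181) = 6 + 181/195 = 1351/195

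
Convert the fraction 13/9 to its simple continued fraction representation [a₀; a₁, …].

[1; 2, 4]

Run the Euclidean algorithm, recording each quotient:
⌊13/9⌋ = 1, remainder 4
⌊9/4⌋ = 2, remainder 1
⌊4/1⌋ = 4, remainder 0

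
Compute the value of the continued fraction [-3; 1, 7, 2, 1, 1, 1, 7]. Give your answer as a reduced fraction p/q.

a_0 = -3: -3/1
a_1 = 1: -2/1
a_2 = 7: -17/8
a_3 = 2: -36/17
a_4 = 1: -53/25
a_5 = 1: -89/42
a_6 = 1: -142/67
a_7 = 7: -1083/511

-1083/511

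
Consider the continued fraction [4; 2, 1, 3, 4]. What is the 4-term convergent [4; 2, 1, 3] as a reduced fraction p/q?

48/11

Start with 3.
1 + 1/(3/1) = 1 + 1/3 = 4/3
2 + 1/(4/3) = 2 + 3/4 = 11/4
4 + 1/(11/4) = 4 + 4/11 = 48/11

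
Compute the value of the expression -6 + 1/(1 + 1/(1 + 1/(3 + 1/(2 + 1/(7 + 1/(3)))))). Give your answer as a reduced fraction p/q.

Starting at the tail and folding back:
Start with 3.
7 + 1/(3/1) = 7 + 1/3 = 22/3
2 + 1/(22/3) = 2 + 3/22 = 47/22
3 + 1/(47/22) = 3 + 22/47 = 163/47
1 + 1/(163/47) = 1 + 47/163 = 210/163
1 + 1/(210/163) = 1 + 163/210 = 373/210
-6 + 1/(373/210) = -6 + 210/373 = -2028/373

-2028/373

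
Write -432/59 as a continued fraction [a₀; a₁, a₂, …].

[-8; 1, 2, 9, 2]

⌊-432/59⌋ = -8, remainder 40
⌊59/40⌋ = 1, remainder 19
⌊40/19⌋ = 2, remainder 2
⌊19/2⌋ = 9, remainder 1
⌊2/1⌋ = 2, remainder 0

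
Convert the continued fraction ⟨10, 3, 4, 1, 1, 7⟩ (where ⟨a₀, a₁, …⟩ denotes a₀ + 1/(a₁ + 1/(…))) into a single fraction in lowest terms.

Work from the innermost term outward:
Start with 7.
1 + 1/(7/1) = 1 + 1/7 = 8/7
1 + 1/(8/7) = 1 + 7/8 = 15/8
4 + 1/(15/8) = 4 + 8/15 = 68/15
3 + 1/(68/15) = 3 + 15/68 = 219/68
10 + 1/(219/68) = 10 + 68/219 = 2258/219

2258/219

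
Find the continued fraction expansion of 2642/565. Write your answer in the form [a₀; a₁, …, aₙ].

[4; 1, 2, 11, 2, 3, 2]

2642 ÷ 565 → quotient 4, remainder 382
565 ÷ 382 → quotient 1, remainder 183
382 ÷ 183 → quotient 2, remainder 16
183 ÷ 16 → quotient 11, remainder 7
16 ÷ 7 → quotient 2, remainder 2
7 ÷ 2 → quotient 3, remainder 1
2 ÷ 1 → quotient 2, remainder 0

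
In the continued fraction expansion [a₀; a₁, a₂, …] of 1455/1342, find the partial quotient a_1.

11

⌊1455/1342⌋ = 1, remainder 113
⌊1342/113⌋ = 11, remainder 99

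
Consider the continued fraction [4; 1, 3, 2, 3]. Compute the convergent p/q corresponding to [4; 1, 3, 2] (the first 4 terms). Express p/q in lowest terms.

a_0 = 4: 4/1
a_1 = 1: 5/1
a_2 = 3: 19/4
a_3 = 2: 43/9

43/9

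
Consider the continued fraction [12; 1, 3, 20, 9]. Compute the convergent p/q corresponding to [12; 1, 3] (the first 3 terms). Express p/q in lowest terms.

a_0 = 12: 12/1
a_1 = 1: 13/1
a_2 = 3: 51/4

51/4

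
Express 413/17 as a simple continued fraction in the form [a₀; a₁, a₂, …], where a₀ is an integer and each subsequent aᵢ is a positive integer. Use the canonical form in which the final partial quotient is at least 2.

[24; 3, 2, 2]

413 ÷ 17 → quotient 24, remainder 5
17 ÷ 5 → quotient 3, remainder 2
5 ÷ 2 → quotient 2, remainder 1
2 ÷ 1 → quotient 2, remainder 0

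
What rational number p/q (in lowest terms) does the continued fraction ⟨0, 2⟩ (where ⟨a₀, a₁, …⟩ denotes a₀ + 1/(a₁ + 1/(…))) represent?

1/2

Build up convergents one term at a time:
a_0 = 0: 0/1
a_1 = 2: 1/2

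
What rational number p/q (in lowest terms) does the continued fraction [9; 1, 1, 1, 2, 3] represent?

260/27

Start with 3.
2 + 1/(3/1) = 2 + 1/3 = 7/3
1 + 1/(7/3) = 1 + 3/7 = 10/7
1 + 1/(10/7) = 1 + 7/10 = 17/10
1 + 1/(17/10) = 1 + 10/17 = 27/17
9 + 1/(27/17) = 9 + 17/27 = 260/27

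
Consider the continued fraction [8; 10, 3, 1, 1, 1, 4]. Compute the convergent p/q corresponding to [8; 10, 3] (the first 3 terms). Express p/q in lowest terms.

251/31

a_0 = 8: 8/1
a_1 = 10: 81/10
a_2 = 3: 251/31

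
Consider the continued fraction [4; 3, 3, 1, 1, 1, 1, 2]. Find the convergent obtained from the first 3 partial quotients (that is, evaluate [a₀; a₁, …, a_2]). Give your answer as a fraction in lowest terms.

43/10

Build up convergents one term at a time:
a_0 = 4: 4/1
a_1 = 3: 13/3
a_2 = 3: 43/10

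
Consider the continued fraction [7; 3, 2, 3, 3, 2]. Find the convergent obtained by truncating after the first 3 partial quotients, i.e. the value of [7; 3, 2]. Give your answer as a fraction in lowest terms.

a_0 = 7: 7/1
a_1 = 3: 22/3
a_2 = 2: 51/7

51/7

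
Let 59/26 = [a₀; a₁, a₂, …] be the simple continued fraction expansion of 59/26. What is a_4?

Apply division with remainder until the remainder is 0:
59 ÷ 26 → quotient 2, remainder 7
26 ÷ 7 → quotient 3, remainder 5
7 ÷ 5 → quotient 1, remainder 2
5 ÷ 2 → quotient 2, remainder 1
2 ÷ 1 → quotient 2, remainder 0

2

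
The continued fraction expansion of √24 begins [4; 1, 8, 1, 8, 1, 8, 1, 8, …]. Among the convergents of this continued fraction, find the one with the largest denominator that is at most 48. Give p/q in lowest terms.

49/10

a_0 = 4: 4/1  (≤ bound)
a_1 = 1: 5/1  (≤ bound)
a_2 = 8: 44/9  (≤ bound)
a_3 = 1: 49/10  (≤ bound)
a_4 = 8: 436/89  (> 48, stop)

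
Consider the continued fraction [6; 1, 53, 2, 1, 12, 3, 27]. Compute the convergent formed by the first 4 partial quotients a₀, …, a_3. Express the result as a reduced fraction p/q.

a_0 = 6: 6/1
a_1 = 1: 7/1
a_2 = 53: 377/54
a_3 = 2: 761/109

761/109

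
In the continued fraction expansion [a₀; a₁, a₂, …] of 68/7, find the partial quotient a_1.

68 ÷ 7 → quotient 9, remainder 5
7 ÷ 5 → quotient 1, remainder 2

1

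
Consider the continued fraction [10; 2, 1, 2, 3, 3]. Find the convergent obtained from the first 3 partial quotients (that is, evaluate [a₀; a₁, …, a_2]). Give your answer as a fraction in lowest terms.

Start with 1.
2 + 1/(1/1) = 2 + 1/1 = 3/1
10 + 1/(3/1) = 10 + 1/3 = 31/3

31/3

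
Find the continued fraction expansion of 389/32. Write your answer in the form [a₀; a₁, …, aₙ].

[12; 6, 2, 2]

Apply division with remainder until the remainder is 0:
389 = 12·32 + 5, so a_0 = 12
32 = 6·5 + 2, so a_1 = 6
5 = 2·2 + 1, so a_2 = 2
2 = 2·1 + 0, so a_3 = 2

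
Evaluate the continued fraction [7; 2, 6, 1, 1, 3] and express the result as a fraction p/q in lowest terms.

739/99

Use the convergent recurrence hₖ = aₖ·hₖ₋₁ + hₖ₋₂ (and likewise for the denominators kₖ):
a_0 = 7: 7/1
a_1 = 2: 15/2
a_2 = 6: 97/13
a_3 = 1: 112/15
a_4 = 1: 209/28
a_5 = 3: 739/99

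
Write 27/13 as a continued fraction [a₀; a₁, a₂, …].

Apply division with remainder until the remainder is 0:
27 ÷ 13 → quotient 2, remainder 1
13 ÷ 1 → quotient 13, remainder 0

[2; 13]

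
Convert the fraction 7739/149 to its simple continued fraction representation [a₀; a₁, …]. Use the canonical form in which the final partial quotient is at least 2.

⌊7739/149⌋ = 51, remainder 140
⌊149/140⌋ = 1, remainder 9
⌊140/9⌋ = 15, remainder 5
⌊9/5⌋ = 1, remainder 4
⌊5/4⌋ = 1, remainder 1
⌊4/1⌋ = 4, remainder 0

[51; 1, 15, 1, 1, 4]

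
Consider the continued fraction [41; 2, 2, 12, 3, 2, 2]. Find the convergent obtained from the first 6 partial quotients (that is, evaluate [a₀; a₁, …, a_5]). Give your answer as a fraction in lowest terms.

Collapse the nested fraction from the inside out:
Start with 2.
3 + 1/(2/1) = 3 + 1/2 = 7/2
12 + 1/(7/2) = 12 + 2/7 = 86/7
2 + 1/(86/7) = 2 + 7/86 = 179/86
2 + 1/(179/86) = 2 + 86/179 = 444/179
41 + 1/(444/179) = 41 + 179/444 = 18383/444

18383/444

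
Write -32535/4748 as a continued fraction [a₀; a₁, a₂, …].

Apply division with remainder until the remainder is 0:
⌊-32535/4748⌋ = -7, remainder 701
⌊4748/701⌋ = 6, remainder 542
⌊701/542⌋ = 1, remainder 159
⌊542/159⌋ = 3, remainder 65
⌊159/65⌋ = 2, remainder 29
⌊65/29⌋ = 2, remainder 7
⌊29/7⌋ = 4, remainder 1
⌊7/1⌋ = 7, remainder 0

[-7; 6, 1, 3, 2, 2, 4, 7]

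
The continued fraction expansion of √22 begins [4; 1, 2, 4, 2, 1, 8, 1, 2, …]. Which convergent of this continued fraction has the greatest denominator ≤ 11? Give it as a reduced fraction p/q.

List convergents until the denominator exceeds the bound:
a_0 = 4: 4/1  (≤ bound)
a_1 = 1: 5/1  (≤ bound)
a_2 = 2: 14/3  (≤ bound)
a_3 = 4: 61/13  (> 11, stop)

14/3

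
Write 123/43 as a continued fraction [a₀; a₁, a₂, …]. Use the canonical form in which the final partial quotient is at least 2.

[2; 1, 6, 6]

Repeatedly divide and take the remainder:
⌊123/43⌋ = 2, remainder 37
⌊43/37⌋ = 1, remainder 6
⌊37/6⌋ = 6, remainder 1
⌊6/1⌋ = 6, remainder 0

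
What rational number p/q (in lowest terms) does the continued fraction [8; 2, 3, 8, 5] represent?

Work from the innermost term outward:
Start with 5.
8 + 1/(5/1) = 8 + 1/5 = 41/5
3 + 1/(41/5) = 3 + 5/41 = 128/41
2 + 1/(128/41) = 2 + 41/128 = 297/128
8 + 1/(297/128) = 8 + 128/297 = 2504/297

2504/297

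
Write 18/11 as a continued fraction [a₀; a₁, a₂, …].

[1; 1, 1, 1, 3]

18 = 1·11 + 7, so a_0 = 1
11 = 1·7 + 4, so a_1 = 1
7 = 1·4 + 3, so a_2 = 1
4 = 1·3 + 1, so a_3 = 1
3 = 3·1 + 0, so a_4 = 3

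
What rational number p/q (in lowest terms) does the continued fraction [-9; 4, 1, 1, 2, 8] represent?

Build up convergents one term at a time:
a_0 = -9: -9/1
a_1 = 4: -35/4
a_2 = 1: -44/5
a_3 = 1: -79/9
a_4 = 2: -202/23
a_5 = 8: -1695/193

-1695/193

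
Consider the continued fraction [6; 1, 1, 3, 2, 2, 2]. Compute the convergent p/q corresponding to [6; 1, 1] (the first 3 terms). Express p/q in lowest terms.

Start with 1.
1 + 1/(1/1) = 1 + 1/1 = 2/1
6 + 1/(2/1) = 6 + 1/2 = 13/2

13/2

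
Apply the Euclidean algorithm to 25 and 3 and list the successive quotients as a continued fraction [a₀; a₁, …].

Run the Euclidean algorithm, recording each quotient:
⌊25/3⌋ = 8, remainder 1
⌊3/1⌋ = 3, remainder 0

[8; 3]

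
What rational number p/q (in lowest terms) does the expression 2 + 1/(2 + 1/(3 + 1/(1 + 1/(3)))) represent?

83/34

Use the convergent recurrence hₖ = aₖ·hₖ₋₁ + hₖ₋₂ (and likewise for the denominators kₖ):
a_0 = 2: 2/1
a_1 = 2: 5/2
a_2 = 3: 17/7
a_3 = 1: 22/9
a_4 = 3: 83/34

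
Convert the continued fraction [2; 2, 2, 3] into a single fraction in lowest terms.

a_0 = 2: 2/1
a_1 = 2: 5/2
a_2 = 2: 12/5
a_3 = 3: 41/17

41/17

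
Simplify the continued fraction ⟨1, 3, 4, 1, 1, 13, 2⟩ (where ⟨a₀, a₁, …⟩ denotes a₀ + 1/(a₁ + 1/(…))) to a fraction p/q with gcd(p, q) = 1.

Start with 2.
13 + 1/(2/1) = 13 + 1/2 = 27/2
1 + 1/(27/2) = 1 + 2/27 = 29/27
1 + 1/(29/27) = 1 + 27/29 = 56/29
4 + 1/(56/29) = 4 + 29/56 = 253/56
3 + 1/(253/56) = 3 + 56/253 = 815/253
1 + 1/(815/253) = 1 + 253/815 = 1068/815

1068/815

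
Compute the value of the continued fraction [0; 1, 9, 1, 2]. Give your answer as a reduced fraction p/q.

29/32

Build up convergents one term at a time:
a_0 = 0: 0/1
a_1 = 1: 1/1
a_2 = 9: 9/10
a_3 = 1: 10/11
a_4 = 2: 29/32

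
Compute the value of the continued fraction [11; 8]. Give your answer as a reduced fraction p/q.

Start with 8.
11 + 1/(8/1) = 11 + 1/8 = 89/8

89/8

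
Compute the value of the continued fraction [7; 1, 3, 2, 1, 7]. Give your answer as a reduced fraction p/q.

777/100

Start with 7.
1 + 1/(7/1) = 1 + 1/7 = 8/7
2 + 1/(8/7) = 2 + 7/8 = 23/8
3 + 1/(23/8) = 3 + 8/23 = 77/23
1 + 1/(77/23) = 1 + 23/77 = 100/77
7 + 1/(100/77) = 7 + 77/100 = 777/100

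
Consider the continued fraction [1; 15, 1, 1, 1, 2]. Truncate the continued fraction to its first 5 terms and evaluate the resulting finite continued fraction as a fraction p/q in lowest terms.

Build up convergents one term at a time:
a_0 = 1: 1/1
a_1 = 15: 16/15
a_2 = 1: 17/16
a_3 = 1: 33/31
a_4 = 1: 50/47

50/47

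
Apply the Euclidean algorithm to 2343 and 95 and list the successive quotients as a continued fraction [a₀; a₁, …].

[24; 1, 1, 1, 31]

⌊2343/95⌋ = 24, remainder 63
⌊95/63⌋ = 1, remainder 32
⌊63/32⌋ = 1, remainder 31
⌊32/31⌋ = 1, remainder 1
⌊31/1⌋ = 31, remainder 0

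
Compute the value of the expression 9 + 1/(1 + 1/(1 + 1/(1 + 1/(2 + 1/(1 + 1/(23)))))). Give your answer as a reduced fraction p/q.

2515/261

Start with 23.
1 + 1/(23/1) = 1 + 1/23 = 24/23
2 + 1/(24/23) = 2 + 23/24 = 71/24
1 + 1/(71/24) = 1 + 24/71 = 95/71
1 + 1/(95/71) = 1 + 71/95 = 166/95
1 + 1/(166/95) = 1 + 95/166 = 261/166
9 + 1/(261/166) = 9 + 166/261 = 2515/261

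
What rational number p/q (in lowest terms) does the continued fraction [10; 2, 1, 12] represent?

393/38

a_0 = 10: 10/1
a_1 = 2: 21/2
a_2 = 1: 31/3
a_3 = 12: 393/38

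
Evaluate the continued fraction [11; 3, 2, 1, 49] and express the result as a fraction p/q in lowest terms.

Start with 49.
1 + 1/(49/1) = 1 + 1/49 = 50/49
2 + 1/(50/49) = 2 + 49/50 = 149/50
3 + 1/(149/50) = 3 + 50/149 = 497/149
11 + 1/(497/149) = 11 + 149/497 = 5616/497

5616/497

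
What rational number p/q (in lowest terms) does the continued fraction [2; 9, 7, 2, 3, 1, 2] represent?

Use the convergent recurrence hₖ = aₖ·hₖ₋₁ + hₖ₋₂ (and likewise for the denominators kₖ):
a_0 = 2: 2/1
a_1 = 9: 19/9
a_2 = 7: 135/64
a_3 = 2: 289/137
a_4 = 3: 1002/475
a_5 = 1: 1291/612
a_6 = 2: 3584/1699

3584/1699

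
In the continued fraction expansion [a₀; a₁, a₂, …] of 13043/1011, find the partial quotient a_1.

1

⌊13043/1011⌋ = 12, remainder 911
⌊1011/911⌋ = 1, remainder 100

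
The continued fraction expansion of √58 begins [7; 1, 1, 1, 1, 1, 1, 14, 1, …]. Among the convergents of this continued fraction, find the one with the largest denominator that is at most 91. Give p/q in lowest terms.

List convergents until the denominator exceeds the bound:
a_0 = 7: 7/1  (≤ bound)
a_1 = 1: 8/1  (≤ bound)
a_2 = 1: 15/2  (≤ bound)
a_3 = 1: 23/3  (≤ bound)
a_4 = 1: 38/5  (≤ bound)
a_5 = 1: 61/8  (≤ bound)
a_6 = 1: 99/13  (≤ bound)
a_7 = 14: 1447/190  (> 91, stop)

99/13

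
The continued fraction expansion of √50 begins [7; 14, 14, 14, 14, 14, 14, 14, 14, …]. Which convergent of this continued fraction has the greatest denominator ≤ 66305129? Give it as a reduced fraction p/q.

54608393/7722793

a_0 = 7: 7/1  (≤ bound)
a_1 = 14: 99/14  (≤ bound)
a_2 = 14: 1393/197  (≤ bound)
a_3 = 14: 19601/2772  (≤ bound)
a_4 = 14: 275807/39005  (≤ bound)
a_5 = 14: 3880899/548842  (≤ bound)
a_6 = 14: 54608393/7722793  (≤ bound)
a_7 = 14: 768398401/108667944  (> 66305129, stop)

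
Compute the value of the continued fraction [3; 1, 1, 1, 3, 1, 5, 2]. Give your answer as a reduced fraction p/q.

641/176

Collapse the nested fraction from the inside out:
Start with 2.
5 + 1/(2/1) = 5 + 1/2 = 11/2
1 + 1/(11/2) = 1 + 2/11 = 13/11
3 + 1/(13/11) = 3 + 11/13 = 50/13
1 + 1/(50/13) = 1 + 13/50 = 63/50
1 + 1/(63/50) = 1 + 50/63 = 113/63
1 + 1/(113/63) = 1 + 63/113 = 176/113
3 + 1/(176/113) = 3 + 113/176 = 641/176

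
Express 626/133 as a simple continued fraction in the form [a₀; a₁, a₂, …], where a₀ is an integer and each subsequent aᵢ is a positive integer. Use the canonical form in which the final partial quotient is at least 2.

Repeatedly divide and take the remainder:
626 = 4·133 + 94, so a_0 = 4
133 = 1·94 + 39, so a_1 = 1
94 = 2·39 + 16, so a_2 = 2
39 = 2·16 + 7, so a_3 = 2
16 = 2·7 + 2, so a_4 = 2
7 = 3·2 + 1, so a_5 = 3
2 = 2·1 + 0, so a_6 = 2

[4; 1, 2, 2, 2, 3, 2]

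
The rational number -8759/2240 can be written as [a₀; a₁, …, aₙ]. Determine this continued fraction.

Run the Euclidean algorithm, recording each quotient:
-8759 = -4·2240 + 201, so a_0 = -4
2240 = 11·201 + 29, so a_1 = 11
201 = 6·29 + 27, so a_2 = 6
29 = 1·27 + 2, so a_3 = 1
27 = 13·2 + 1, so a_4 = 13
2 = 2·1 + 0, so a_5 = 2

[-4; 11, 6, 1, 13, 2]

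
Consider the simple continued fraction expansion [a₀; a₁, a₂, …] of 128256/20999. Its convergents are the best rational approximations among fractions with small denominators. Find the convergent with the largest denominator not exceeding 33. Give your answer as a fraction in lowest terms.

List convergents until the denominator exceeds the bound:
a_0 = 6: 6/1  (≤ bound)
a_1 = 9: 55/9  (≤ bound)
a_2 = 3: 171/28  (≤ bound)
a_3 = 1: 226/37  (> 33, stop)

171/28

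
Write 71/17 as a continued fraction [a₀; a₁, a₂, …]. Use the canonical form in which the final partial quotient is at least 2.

71 = 4·17 + 3, so a_0 = 4
17 = 5·3 + 2, so a_1 = 5
3 = 1·2 + 1, so a_2 = 1
2 = 2·1 + 0, so a_3 = 2

[4; 5, 1, 2]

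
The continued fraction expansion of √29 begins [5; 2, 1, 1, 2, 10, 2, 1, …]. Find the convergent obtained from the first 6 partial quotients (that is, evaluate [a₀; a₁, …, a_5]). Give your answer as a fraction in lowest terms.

727/135

Collapse the nested fraction from the inside out:
Start with 10.
2 + 1/(10/1) = 2 + 1/10 = 21/10
1 + 1/(21/10) = 1 + 10/21 = 31/21
1 + 1/(31/21) = 1 + 21/31 = 52/31
2 + 1/(52/31) = 2 + 31/52 = 135/52
5 + 1/(135/52) = 5 + 52/135 = 727/135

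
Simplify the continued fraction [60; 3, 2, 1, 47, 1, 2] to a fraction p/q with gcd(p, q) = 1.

87495/1451

a_0 = 60: 60/1
a_1 = 3: 181/3
a_2 = 2: 422/7
a_3 = 1: 603/10
a_4 = 47: 28763/477
a_5 = 1: 29366/487
a_6 = 2: 87495/1451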